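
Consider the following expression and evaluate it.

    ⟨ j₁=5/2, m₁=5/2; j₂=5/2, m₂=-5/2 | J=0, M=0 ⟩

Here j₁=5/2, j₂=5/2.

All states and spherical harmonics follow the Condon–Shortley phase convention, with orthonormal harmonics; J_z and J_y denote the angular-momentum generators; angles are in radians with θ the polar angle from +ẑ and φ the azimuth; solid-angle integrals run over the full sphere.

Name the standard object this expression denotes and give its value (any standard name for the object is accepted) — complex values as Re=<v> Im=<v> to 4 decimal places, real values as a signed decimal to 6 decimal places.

This is a Clebsch–Gordan (vector-coupling) coefficient.
√[1·5!0!0!/6! · 5!0!0!5!0!0!] = √(2400)
  +(−1)^0/∏(0,5,0,0,0,0)! = 1/120  (running 1/120)
⟨..|..⟩ = √(2400)·(1/120) = +0.408248

Clebsch–Gordan coefficient, +√(1/6) ≈ +0.408248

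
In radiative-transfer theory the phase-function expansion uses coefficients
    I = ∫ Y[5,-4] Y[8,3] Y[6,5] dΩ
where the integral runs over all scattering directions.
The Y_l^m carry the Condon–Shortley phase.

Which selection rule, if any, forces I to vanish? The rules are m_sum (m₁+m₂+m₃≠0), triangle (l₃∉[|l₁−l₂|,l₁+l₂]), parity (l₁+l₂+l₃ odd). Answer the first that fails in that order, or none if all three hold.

m_sum

Σmᵢ = 4  ✗
l₃∈[|l₁−l₂|,l₁+l₂]=[3,13], have l₃=6
Σlᵢ = 19 ⇒ odd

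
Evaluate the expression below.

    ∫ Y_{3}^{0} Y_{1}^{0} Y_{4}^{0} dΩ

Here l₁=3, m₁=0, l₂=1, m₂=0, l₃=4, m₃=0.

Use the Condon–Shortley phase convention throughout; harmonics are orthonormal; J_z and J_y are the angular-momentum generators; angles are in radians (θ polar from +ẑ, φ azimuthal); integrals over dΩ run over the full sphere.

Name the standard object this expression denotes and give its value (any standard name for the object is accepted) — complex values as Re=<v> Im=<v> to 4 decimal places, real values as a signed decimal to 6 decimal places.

Gaunt coefficient, +0.246233

This is a Gaunt coefficient — the integral of a triple product of spherical harmonics over the sphere.
Rules hold: Σm=0, L=8 even, 2≤4≤4.
N = 7·3·9 = 189
Δ = 0!·6!·2!/9! = 1/252
Racah Σ t=0..0: t=0:+1/36 = 1/36
⇒ 3j(3 1 4; 0 0 0)² = 4/63, sgn +1
(m-triple is (0,0,0) — same symbol as above.)
4πI² = N·(3j₀)²·(3jₘ)² = 16/21
I = +1·√(0.761905/4π) = 0.24623252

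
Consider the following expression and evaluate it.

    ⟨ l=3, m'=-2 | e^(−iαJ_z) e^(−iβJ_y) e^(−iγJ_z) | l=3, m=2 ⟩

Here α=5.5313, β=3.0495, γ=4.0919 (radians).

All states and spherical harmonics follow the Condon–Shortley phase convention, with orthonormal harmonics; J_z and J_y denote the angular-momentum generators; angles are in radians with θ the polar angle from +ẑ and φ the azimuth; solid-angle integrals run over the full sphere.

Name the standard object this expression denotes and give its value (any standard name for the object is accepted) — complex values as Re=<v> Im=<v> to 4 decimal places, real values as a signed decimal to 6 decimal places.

Wigner D-matrix element, Re=0.9494 Im=-0.2554

This is a Wigner D-matrix element — the rotation-matrix element ⟨l m'| R(α,β,γ) |l m⟩ in the angular-momentum basis.
Split into d^3_{-2,2}(β=3.0495) × two z-phases.
With c≡cos(β/2)=0.046030 and s≡sin(β/2)=0.998940, N=[1·120·120·1]^{1/2}=120.000000
k: max(0,(2)−(-2))=4 … min(3+(2),3−(-2))=5
  k=4: (−1)^0·120.0000/(24)·0.0460^2·0.9989^4 = +0.010549
  k=5: (−1)^1·120.0000/(120)·0.0460^0·0.9989^6 = -0.993657
d^3_{-2,2}(3.0495) = +0.010549 -0.993657 = -0.983108
Phases: e^{-i·(-2)·5.5313}=+0.066976-0.997755i, e^{-i·(2)·4.0919}=-0.323871-0.946101i ⇒ D=+0.949356-0.255390i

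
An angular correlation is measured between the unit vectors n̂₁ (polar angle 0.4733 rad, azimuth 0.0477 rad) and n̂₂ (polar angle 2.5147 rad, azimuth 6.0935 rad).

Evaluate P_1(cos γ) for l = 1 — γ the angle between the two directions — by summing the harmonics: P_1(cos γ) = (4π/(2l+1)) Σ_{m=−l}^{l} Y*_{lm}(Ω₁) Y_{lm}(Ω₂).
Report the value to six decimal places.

-0.460923

Addition theorem: P_1(cos γ) = (4π/3) Σ_m Y*_{lm}(Ω₁) Y_{lm}(Ω₂), m = −1…1:
  m=-1: (0.157306, 0.007509) × (0.199042, 0.038215) = (0.031024, 0.007506)  (running Σ = (0.031024, 0.007506))
  m=0: (0.434890, -0.000000) × (-0.395697, 0.000000) = (-0.172085, 0.000000)  (running Σ = (-0.141061, 0.007506))
  m=1: (-0.157306, 0.007509) × (-0.199042, 0.038215) = (0.031024, -0.007506)  (running Σ = (-0.110037, 0.000000))
Total Σ_m = (-0.110037, 0.000000). Multiply by 4.188790: (-0.460923, 0.000000). P_1(cos γ) = -0.460923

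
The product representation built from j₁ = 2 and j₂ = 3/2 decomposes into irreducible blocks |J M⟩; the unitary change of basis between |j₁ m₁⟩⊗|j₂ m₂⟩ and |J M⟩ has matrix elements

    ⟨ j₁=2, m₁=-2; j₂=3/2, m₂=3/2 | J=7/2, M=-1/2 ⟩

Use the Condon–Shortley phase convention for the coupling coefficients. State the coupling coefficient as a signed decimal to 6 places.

+0.169031  (= +√(1/35))

√[8·0!4!3!/8! · 0!4!3!0!3!4!] = √(20736/35)
  +(−1)^0/∏(0,0,4,3,0,0)! = 1/144  (running 1/144)
⟨..|..⟩ = √(20736/35)·(1/144) = +0.169031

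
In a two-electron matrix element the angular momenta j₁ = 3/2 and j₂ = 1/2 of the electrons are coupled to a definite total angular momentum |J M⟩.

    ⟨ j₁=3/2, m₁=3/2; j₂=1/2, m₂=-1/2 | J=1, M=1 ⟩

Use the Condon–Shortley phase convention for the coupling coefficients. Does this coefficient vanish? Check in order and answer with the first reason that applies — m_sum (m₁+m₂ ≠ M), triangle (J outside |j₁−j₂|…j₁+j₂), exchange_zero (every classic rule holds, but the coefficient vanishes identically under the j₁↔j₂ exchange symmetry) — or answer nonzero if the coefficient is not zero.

nonzero

m-sum: m₁+m₂ = 3/2+(-1/2) = 1, M = 1  ✓
triangle: |j₁−j₂| = 1 ≤ J = 1 ≤ j₁+j₂ = 2  ✓
exchange: j₁≠j₂ or m₁≠m₂ — the exchange symmetry imposes no constraint here
value check: CG = +√(3/4) = +0.866025 ≠ 0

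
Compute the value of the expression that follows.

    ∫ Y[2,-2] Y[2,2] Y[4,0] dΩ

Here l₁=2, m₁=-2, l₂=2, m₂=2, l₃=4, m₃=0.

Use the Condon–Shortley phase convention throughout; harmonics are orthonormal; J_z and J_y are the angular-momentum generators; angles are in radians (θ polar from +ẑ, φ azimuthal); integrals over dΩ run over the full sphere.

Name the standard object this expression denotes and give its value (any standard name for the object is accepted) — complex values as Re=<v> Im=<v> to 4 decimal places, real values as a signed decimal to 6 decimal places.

Gaunt coefficient, +0.040299

This is a Gaunt coefficient — the integral of a triple product of spherical harmonics over the sphere.
m-sum 0 ✓  L=8 even ✓  0≤4≤4 ✓
Π(2lᵢ+1) = 5×5×9 = 225
triangle coeff Δ(2,2,4) = 1/630
Σ_t [0,0]: t=0:+1/16 = 1/16
(3j)²=2/35 [(2 2 4; 0 0 0)], sign=+1
Σ_t [0,0]: t=0:+1/576 = 1/576
(3j)²=1/630 [(2 2 4; -2 2 0)], sign=+1
⇒ 4πI² = 1/49
I = (+1)√(1/49/(4π)) = 0.04029926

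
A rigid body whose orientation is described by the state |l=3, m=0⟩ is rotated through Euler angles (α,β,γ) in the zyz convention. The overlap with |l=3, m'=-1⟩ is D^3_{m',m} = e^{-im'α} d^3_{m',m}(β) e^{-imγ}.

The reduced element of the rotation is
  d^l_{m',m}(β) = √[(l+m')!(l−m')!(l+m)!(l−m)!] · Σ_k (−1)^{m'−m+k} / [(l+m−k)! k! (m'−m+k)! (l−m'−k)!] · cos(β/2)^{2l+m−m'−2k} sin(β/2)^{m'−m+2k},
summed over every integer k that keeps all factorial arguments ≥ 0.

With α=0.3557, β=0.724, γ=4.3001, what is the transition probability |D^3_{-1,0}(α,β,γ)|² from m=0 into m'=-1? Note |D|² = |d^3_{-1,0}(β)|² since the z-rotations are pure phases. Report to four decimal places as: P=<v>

P=0.2684

First d^3_{-1,0}(β=0.7240), then the phase factors e^{-i(-1)α} and e^{-i(0)γ}:
With c≡cos(β/2)=0.935190 and s≡sin(β/2)=0.354145, N=[2·24·6·6]^{1/2}=41.569219
Admissible k: 1..3 (factorial args all ≥0)
  k=1: (−1)^0·41.5692/(12)·0.9352^5·0.3541^1 = +0.877551
  k=2: (−1)^1·41.5692/(4)·0.9352^3·0.3541^3 = -0.377534
  k=3: (−1)^2·41.5692/(12)·0.9352^1·0.3541^5 = +0.018047
d^3_{-1,0}(0.7240) = +0.877551 -0.377534 +0.018047 = +0.518063
|D^3_{-1,0}|² = |d^3_{-1,0}(β)|² = (+0.518063)² = 0.268390 (the z-rotation phases have unit modulus)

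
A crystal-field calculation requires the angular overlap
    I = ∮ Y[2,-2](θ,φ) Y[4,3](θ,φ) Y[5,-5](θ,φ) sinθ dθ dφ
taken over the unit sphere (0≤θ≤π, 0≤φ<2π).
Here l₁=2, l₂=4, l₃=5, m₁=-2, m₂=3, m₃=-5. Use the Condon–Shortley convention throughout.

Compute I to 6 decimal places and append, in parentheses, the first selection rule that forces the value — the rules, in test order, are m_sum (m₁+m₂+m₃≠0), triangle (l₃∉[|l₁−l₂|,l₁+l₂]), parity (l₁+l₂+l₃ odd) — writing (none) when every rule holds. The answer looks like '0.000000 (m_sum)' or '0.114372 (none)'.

0.000000 (m_sum)

Σmᵢ = -4 ≠ 0, so the φ-integral vanishes; I = 0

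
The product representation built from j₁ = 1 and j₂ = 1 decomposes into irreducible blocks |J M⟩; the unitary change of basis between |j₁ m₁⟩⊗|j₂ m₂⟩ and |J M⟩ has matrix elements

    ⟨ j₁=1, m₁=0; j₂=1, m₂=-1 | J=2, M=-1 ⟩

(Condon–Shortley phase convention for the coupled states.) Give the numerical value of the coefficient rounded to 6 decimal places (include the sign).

+√(1/2) ≈ +0.707107

j₁+j₂−J=0  J+j₁−j₂=2  J−j₁+j₂=2  j₁+j₂+J+1=5
(j₁±m₁, j₂±m₂, J±M) = (1,1,0,2,1,3)
P² = 2
sum k=0..0:
  [0] +1/2 = 1/2
S = 1/2
C² = P²·S² = 1/2 ; C = +0.707107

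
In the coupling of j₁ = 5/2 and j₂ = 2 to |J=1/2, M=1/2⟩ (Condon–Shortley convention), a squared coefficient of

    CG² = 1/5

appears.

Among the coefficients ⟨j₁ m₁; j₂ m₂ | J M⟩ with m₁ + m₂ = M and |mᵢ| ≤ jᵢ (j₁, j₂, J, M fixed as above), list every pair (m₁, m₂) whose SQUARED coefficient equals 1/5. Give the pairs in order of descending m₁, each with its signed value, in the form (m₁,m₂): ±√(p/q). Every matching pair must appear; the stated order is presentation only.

(1/2,0): +√(1/5)

Admissible pairs with m₁+m₂ = M = 1/2: (-3/2,2), (-1/2,1), (1/2,0), (3/2,-1), (5/2,-2)
  (m₁,m₂)=(5/2,-2): CG² = 1/3, CG = +√(1/3)
  (m₁,m₂)=(3/2,-1): CG² = 4/15, CG = −√(4/15)
  (m₁,m₂)=(1/2,0): CG² = 1/5, CG = +√(1/5)   ← matches the target
  (m₁,m₂)=(-1/2,1): CG² = 2/15, CG = −√(2/15)
  (m₁,m₂)=(-3/2,2): CG² = 1/15, CG = +√(1/15)
Pairs with CG² = 1/5: (1/2,0): +√(1/5)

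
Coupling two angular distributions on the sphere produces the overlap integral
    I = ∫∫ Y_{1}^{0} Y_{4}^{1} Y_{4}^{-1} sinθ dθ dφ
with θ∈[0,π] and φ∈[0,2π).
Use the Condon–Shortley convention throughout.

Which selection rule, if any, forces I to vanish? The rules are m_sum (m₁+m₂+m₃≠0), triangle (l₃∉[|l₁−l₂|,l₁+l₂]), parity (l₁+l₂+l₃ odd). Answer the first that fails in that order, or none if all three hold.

parity

azimuthal sum: 0 + 1 − 1 = 0  ✓
3 ≤ 4 ≤ 5 (triangle on l)  ✓
L = 1 + 4 + 4 = 9 (odd)  ✗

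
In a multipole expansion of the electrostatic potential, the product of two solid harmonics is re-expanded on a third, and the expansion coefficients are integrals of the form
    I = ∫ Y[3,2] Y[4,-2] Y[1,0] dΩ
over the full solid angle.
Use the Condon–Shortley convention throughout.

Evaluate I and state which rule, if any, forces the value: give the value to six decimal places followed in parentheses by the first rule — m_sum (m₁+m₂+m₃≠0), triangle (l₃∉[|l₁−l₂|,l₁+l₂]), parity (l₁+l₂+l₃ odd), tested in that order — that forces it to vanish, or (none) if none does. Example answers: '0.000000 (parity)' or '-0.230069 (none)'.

0.213244 (none)

Checks pass: Σm=0; 8 even; l₃=1∈[1,7].
(2·3+1)(2·4+1)(2·1+1) = 189
Δ: 6! 0! 2! / 9! → 1/252
sum: t=3:−1/36 = -1/36
3j²(3 4 1; 0 0 0) = Δ·Π!·Σ² = 4/63  (sign +1)
sum: t=1:−1/120 = -1/120
3j²(3 4 1; 2 -2 0) = Δ·Π!·Σ² = 1/21  (sign +1)
combine: 4πI² = 189·4/63·1/21 = 4/7
take √, sign +1: I = 0.21324362
No selection rule forces the value: the integral is nonzero (none).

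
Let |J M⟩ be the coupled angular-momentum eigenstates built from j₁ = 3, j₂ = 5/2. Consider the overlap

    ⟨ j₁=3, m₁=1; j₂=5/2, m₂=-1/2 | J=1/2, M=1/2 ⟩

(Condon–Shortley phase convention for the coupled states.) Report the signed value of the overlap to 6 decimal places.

+0.436436  (= +√(4/21))

triangle: 5!*1!*0!/7! = 120/5040
(j±m)!: 4!*2!*2!*3!*1!*0! = 576
prefactor² = (2J+1)*Δ*N² = 192/7
  k=2: +1/(2!*3!*0!*0!*1!*0!) = 1/12
Σ = 1/12  ⇒  CG² = 192/7*(1/12)² = 4/21
CG = +√(4/21) = +0.436436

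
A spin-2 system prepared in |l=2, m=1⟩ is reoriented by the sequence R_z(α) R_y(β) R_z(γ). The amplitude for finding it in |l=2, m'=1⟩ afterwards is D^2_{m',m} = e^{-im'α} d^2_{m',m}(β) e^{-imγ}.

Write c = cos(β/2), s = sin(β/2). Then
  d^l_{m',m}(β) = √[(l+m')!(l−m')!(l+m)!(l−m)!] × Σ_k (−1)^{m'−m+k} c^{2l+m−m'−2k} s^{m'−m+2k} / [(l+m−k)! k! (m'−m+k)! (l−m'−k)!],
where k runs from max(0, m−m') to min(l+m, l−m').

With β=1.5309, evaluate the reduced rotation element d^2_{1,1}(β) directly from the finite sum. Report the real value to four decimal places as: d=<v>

d=-0.4785

d^2_{1,1}(β=1.5309) via the finite sum:
c=cos(1.530900/2)=0.721071, s=sin(1.530900/2)=0.692862; N=√[6·1·6·1]=6.000000
The bounds max(0,m−m')=0 and min(l+m,l−m')=1 give 2 terms
  k=0: (−1)^0·6.0000/(6)·0.7211^4·0.6929^0 = +0.270341
  k=1: (−1)^1·6.0000/(2)·0.7211^2·0.6929^2 = -0.748807
d^2_{1,1}(1.5309) = +0.270341 -0.748807 = -0.478466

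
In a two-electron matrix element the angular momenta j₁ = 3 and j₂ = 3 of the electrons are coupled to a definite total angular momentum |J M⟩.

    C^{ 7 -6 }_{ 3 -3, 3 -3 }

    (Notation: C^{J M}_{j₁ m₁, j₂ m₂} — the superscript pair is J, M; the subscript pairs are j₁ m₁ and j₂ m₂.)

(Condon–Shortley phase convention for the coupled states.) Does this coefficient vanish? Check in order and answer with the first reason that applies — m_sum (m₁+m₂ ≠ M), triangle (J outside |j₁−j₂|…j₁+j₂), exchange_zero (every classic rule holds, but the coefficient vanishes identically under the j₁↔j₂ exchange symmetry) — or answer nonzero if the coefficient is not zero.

triangle

m-sum: m₁+m₂ = -3+(-3) = -6, M = -6  ✓
triangle: need |j₁−j₂| ≤ J ≤ j₁+j₂, i.e. J ∈ [0, 6]; J = 7 is outside ✗ ⇒ coefficient is 0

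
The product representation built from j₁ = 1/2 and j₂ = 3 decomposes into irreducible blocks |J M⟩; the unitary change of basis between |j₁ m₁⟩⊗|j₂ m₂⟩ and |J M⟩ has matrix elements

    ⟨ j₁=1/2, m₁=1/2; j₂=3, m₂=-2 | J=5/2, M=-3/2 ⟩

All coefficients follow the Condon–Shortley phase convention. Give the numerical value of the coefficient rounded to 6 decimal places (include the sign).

+√(5/7) ≈ +0.845154

√[6·1!0!5!/7! · 1!0!1!5!1!4!] = √(2880/7)
  +(−1)^0/∏(0,1,0,1,0,4)! = 1/24  (running 1/24)
⟨..|..⟩ = √(2880/7)·(1/24) = +0.845154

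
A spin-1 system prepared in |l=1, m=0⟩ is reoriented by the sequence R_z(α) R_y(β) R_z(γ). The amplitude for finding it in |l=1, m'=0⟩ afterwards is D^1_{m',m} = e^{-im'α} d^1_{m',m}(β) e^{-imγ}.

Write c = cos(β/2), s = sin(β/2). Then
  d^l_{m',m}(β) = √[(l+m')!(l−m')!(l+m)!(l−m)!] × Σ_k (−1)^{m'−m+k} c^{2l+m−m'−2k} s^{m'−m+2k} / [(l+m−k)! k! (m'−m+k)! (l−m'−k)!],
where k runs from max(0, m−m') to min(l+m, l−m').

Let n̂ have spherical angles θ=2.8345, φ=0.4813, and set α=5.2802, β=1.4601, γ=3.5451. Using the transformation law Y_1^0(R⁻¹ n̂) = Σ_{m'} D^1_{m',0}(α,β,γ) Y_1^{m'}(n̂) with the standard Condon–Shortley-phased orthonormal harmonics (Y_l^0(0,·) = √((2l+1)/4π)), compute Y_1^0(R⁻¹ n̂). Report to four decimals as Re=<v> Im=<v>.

Re=-0.0388 Im=0.0000

Need the full column D^1_{m',0} for m'=−1..1 at α=5.2802, β=1.4601, γ=3.5451.
cos(β/2)=0.745141, sin(β/2)=0.666907
d^1_{-1,0}: single k=1 term ⇒ +0.702779;  D = +0.377946-0.592499i
d^1_{0,0}: k∈[0..1] ⇒ +0.555235 -0.444765 = +0.110470;  D = +0.110470+0.000000i
d^1_{1,0}: single k=0 term ⇒ -0.702779;  D = -0.377946-0.592499i
Y_1^{m'}(θ=2.8345,φ=0.4813) and Σ D·Y over m':
  (+0.3779-0.5925i)·(+0.0926-0.0483i)  (+0.1105+0.0000i)·(-0.4657+0.0000i)  (-0.3779-0.5925i)·(-0.0926-0.0483i)
Y_1^0(R⁻¹ n̂) = -0.038767+0.000000i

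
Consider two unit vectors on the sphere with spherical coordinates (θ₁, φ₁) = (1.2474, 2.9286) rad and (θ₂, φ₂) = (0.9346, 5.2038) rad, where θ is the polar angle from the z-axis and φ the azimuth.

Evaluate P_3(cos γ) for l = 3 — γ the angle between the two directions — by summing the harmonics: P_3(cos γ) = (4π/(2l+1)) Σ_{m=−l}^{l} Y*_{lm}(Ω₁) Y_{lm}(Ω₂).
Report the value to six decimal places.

Summing Y*_{l m}(θ₁,φ₁)·Y_{l m}(θ₂,φ₂) over m ∈ [−3, 3]; prefactor 4π/(2·3+1) = 1.795196:
  m=-3: Y*=(-0.285478, 0.212098)  Y=(-0.216120, -0.020934)  product (0.066138, -0.039862)
  m=-2: Y*=(0.265883, -0.120650)  Y=(-0.217909, 0.326884)  product (-0.018500, 0.113204)
  m=-1: Y*=(0.148269, -0.032067)  Y=(0.093840, 0.175335)  product (0.019536, 0.022988)
  m=+0: Y*=(-0.295891, -0.000000)  Y=(-0.273820, 0.000000)  product (0.081021, 0.000000)
  m=+1: Y*=(-0.148269, -0.032067)  Y=(-0.093840, 0.175335)  product (0.019536, -0.022988)
  m=+2: Y*=(0.265883, 0.120650)  Y=(-0.217909, -0.326884)  product (-0.018500, -0.113204)
  m=+3: Y*=(0.285478, 0.212098)  Y=(0.216120, -0.020934)  product (0.066138, 0.039862)
Σ over m = (0.215368, 0.000000); ×(4π/7) → (0.386629, 0.000000). Real part: 0.386629

0.386629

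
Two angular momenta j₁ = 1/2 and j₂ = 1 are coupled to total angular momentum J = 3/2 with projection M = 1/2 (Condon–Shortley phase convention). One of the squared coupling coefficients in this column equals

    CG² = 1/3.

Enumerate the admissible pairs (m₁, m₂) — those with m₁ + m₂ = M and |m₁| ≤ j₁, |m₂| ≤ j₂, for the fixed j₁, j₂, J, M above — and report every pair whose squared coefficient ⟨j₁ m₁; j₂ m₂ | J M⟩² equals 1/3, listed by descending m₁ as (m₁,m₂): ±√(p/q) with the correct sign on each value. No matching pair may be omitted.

(-1/2,1): +√(1/3)

Admissible pairs with m₁+m₂ = M = 1/2: (-1/2,1), (1/2,0)
  (m₁,m₂)=(1/2,0): CG² = 2/3, CG = +√(2/3)
  (m₁,m₂)=(-1/2,1): CG² = 1/3, CG = +√(1/3)   ← matches the target
Pairs with CG² = 1/3: (-1/2,1): +√(1/3)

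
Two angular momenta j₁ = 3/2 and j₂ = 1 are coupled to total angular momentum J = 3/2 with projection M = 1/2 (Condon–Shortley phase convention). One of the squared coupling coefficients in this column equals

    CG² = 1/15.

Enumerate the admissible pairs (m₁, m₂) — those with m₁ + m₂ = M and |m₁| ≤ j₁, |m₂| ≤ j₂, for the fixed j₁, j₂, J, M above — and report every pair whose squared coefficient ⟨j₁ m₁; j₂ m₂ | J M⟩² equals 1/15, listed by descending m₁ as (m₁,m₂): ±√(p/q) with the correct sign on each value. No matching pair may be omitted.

(1/2,0): +√(1/15)

Admissible pairs with m₁+m₂ = M = 1/2: (-1/2,1), (1/2,0), (3/2,-1)
  (m₁,m₂)=(3/2,-1): CG² = 2/5, CG = +√(2/5)
  (m₁,m₂)=(1/2,0): CG² = 1/15, CG = +√(1/15)   ← matches the target
  (m₁,m₂)=(-1/2,1): CG² = 8/15, CG = −√(8/15)
Pairs with CG² = 1/15: (1/2,0): +√(1/15)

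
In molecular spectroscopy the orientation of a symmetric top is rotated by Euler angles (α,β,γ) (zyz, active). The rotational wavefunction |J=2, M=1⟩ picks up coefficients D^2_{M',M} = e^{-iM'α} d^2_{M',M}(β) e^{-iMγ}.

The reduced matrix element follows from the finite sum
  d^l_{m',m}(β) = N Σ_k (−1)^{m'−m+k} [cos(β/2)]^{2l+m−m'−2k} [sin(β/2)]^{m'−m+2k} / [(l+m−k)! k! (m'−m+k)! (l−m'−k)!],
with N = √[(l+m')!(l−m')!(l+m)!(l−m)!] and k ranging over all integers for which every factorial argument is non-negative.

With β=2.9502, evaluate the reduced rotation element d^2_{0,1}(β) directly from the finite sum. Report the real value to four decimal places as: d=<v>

d=-0.2287

d^2_{0,1}(β=2.9502) via the finite sum:
With c≡cos(β/2)=0.095550 and s≡sin(β/2)=0.995425, N=[2·2·6·1]^{1/2}=4.898979
k∈{1,2} keeps every argument non-negative
  k=1: (−1)^0·4.8990/(2)·0.0956^3·0.9954^1 = +0.002127
  k=2: (−1)^1·4.8990/(2)·0.0956^1·0.9954^3 = -0.230852
d^2_{0,1}(2.9502) = +0.002127 -0.230852 = -0.228725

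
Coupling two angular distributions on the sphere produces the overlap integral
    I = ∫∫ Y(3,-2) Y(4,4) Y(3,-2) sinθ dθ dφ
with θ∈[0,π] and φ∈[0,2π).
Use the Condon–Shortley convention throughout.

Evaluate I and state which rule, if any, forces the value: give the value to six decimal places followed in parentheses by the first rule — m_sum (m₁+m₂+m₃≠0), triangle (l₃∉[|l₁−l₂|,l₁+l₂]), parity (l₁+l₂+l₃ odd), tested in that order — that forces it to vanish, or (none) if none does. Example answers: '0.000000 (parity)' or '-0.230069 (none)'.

0.214561 (none)

Rules hold: Σm=0, L=10 even, 1≤3≤7.
N = 7·9·7 = 441
Δ = 4!·2!·4!/11! = 1/34650
Racah Σ t=1..3: t=1:−1/72 t=2:+1/16 t=3:−1/72 = 5/144
⇒ 3j(3 4 3; 0 0 0)² = 2/77, sgn -1
Racah Σ t=4..4: t=4:+1/576 = 1/576
⇒ 3j(3 4 3; -2 4 -2)² = 5/99, sgn -1
4πI² = N·(3j₀)²·(3jₘ)² = 70/121
I = +1·√(0.578512/4π) = 0.21456131
No selection rule forces the value: the integral is nonzero (none).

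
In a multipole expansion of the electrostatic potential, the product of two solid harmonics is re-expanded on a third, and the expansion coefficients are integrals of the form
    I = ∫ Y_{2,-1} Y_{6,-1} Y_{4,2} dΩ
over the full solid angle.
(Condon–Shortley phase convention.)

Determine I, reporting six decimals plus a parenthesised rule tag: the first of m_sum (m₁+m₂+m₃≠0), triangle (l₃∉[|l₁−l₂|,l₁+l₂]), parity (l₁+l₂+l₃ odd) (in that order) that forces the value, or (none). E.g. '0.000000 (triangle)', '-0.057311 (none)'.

m-sum 0 ✓  L=12 even ✓  4≤4≤8 ✓
Π(2lᵢ+1) = 5×13×9 = 585
triangle coeff Δ(2,6,4) = 1/6435
Σ_t [2,2]: t=2:+1/2304 = 1/2304
(3j)²=5/143 [(2 6 4; 0 0 0)], sign=+1
Σ_t [3,3]: t=3:−1/8640 = -1/8640
(3j)²=14/1287 [(2 6 4; -1 -1 2)], sign=-1
⇒ 4πI² = 350/1573
I = (-1)√(350/1573/(4π)) = -0.13306527
No selection rule forces the value: the integral is nonzero (none).

-0.133065 (none)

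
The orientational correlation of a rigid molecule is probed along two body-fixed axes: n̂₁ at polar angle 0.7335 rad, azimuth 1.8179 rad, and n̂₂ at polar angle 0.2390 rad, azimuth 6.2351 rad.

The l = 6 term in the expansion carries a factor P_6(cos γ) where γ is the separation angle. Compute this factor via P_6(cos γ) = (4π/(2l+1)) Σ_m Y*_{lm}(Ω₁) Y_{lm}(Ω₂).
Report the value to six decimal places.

-0.045878

Addition theorem: P_6(cos γ) = (4π/13) Σ_m Y*_{lm}(Ω₁) Y_{lm}(Ω₂), m = −6…6:
  m=-6: Y*=-0.00383 - 0.04332j  Y=0.00008 + 0.00002j  product 0.00000 - 0.00000j
  m=-5: Y*=-0.15787 + 0.05501j  Y=0.00117 + 0.00029j  product -0.00020 + 0.00002j
  m=-4: Y*=0.19985 + 0.30346j  Y=0.01032 + 0.00201j  product 0.00145 + 0.00353j
  m=-3: Y*=0.30097 - 0.32875j  Y=0.06135 + 0.00891j  product 0.02139 - 0.01749j
  m=-2: Y*=-0.14337 - 0.07725j  Y=0.24370 + 0.02351j  product -0.03312 - 0.02220j
  m=-1: Y*=0.07547 - 0.29918j  Y=0.57603 + 0.02772j  product 0.05177 - 0.17024j
  m=+0: Y*=-0.26459 + 0.00000j  Y=0.49149 + 0.00000j  product -0.13004 + 0.00000j
  m=+1: Y*=-0.07547 - 0.29918j  Y=-0.57603 + 0.02772j  product 0.05177 + 0.17024j
  m=+2: Y*=-0.14337 + 0.07725j  Y=0.24370 - 0.02351j  product -0.03312 + 0.02220j
  m=+3: Y*=-0.30097 - 0.32875j  Y=-0.06135 + 0.00891j  product 0.02139 + 0.01749j
  m=+4: Y*=0.19985 - 0.30346j  Y=0.01032 - 0.00201j  product 0.00145 - 0.00353j
  m=+5: Y*=0.15787 + 0.05501j  Y=-0.00117 + 0.00029j  product -0.00020 - 0.00002j
  m=+6: Y*=-0.00383 + 0.04332j  Y=0.00008 - 0.00002j  product 0.00000 + 0.00000j
Accumulated sum -0.04746 + 0.00000j; after 4π/(2l+1) scaling, -0.04588 + 0.00000j ⇒ P_6 = -0.045878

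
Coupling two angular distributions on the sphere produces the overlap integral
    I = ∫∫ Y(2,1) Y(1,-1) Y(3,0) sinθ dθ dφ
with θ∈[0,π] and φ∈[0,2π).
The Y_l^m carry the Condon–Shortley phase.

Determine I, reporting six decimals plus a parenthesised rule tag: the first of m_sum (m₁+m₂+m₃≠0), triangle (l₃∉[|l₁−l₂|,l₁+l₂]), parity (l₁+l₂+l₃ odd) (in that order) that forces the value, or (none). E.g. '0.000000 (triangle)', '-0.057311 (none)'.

Checks pass: Σm=0; 6 even; l₃=3∈[1,3].
(2·2+1)(2·1+1)(2·3+1) = 105
Δ: 0! 4! 2! / 7! → 1/105
sum: t=0:+1/4 = 1/4
3j²(2 1 3; 0 0 0) = Δ·Π!·Σ² = 3/35  (sign -1)
sum: t=0:+1/12 = 1/12
3j²(2 1 3; 1 -1 0) = Δ·Π!·Σ² = 1/35  (sign -1)
combine: 4πI² = 105·3/35·1/35 = 9/35
take √, sign +1: I = 0.14304817
No selection rule forces the value: the integral is nonzero (none).

0.143048 (none)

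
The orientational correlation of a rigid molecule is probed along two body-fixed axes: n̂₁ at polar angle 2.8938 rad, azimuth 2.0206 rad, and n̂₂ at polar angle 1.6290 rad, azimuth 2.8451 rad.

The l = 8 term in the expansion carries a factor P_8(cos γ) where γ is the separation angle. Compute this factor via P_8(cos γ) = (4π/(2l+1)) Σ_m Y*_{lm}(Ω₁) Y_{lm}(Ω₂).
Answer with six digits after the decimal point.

Expand P_8 via completeness: Σ_{m} conj(Y_{8,m}) at Ω₁ times Y_{8,m} at Ω₂ —
  m=-8: Y*=(-0.000006, -0.000003)  Y=(-0.365172, 0.353849)  product (0.000003, -0.000001)
  m=-7: Y*=(0.000001, -0.000107)  Y=(-0.057303, 0.103743)  product (0.000011, 0.000006)
  m=-6: Y*=(0.000970, -0.000460)  Y=(0.073094, -0.346060)  product (-0.000088, -0.000369)
  m=-5: Y*=(0.006046, 0.004871)  Y=(-0.012203, -0.137788)  product (0.000597, -0.000893)
  m=-4: Y*=(-0.009419, 0.040515)  Y=(0.115132, 0.284264)  product (-0.012601, 0.001987)
  m=-3: Y*=(-0.158609, 0.035699)  Y=(0.092730, 0.114362)  product (-0.018790, -0.014828)
  m=-2: Y*=(-0.270499, -0.340597)  Y=(-0.237244, -0.159876)  product (0.009721, 0.124051)
  m=-1: Y*=(0.288731, -0.598019)  Y=(-0.144348, -0.044098)  product (-0.068049, 0.073590)
  m=+0: Y*=(0.189828, -0.000000)  Y=(0.280011, 0.000000)  product (0.053154, 0.000000)
  m=+1: Y*=(-0.288731, -0.598019)  Y=(0.144348, -0.044098)  product (-0.068049, -0.073590)
  m=+2: Y*=(-0.270499, 0.340597)  Y=(-0.237244, 0.159876)  product (0.009721, -0.124051)
  m=+3: Y*=(0.158609, 0.035699)  Y=(-0.092730, 0.114362)  product (-0.018790, 0.014828)
  m=+4: Y*=(-0.009419, -0.040515)  Y=(0.115132, -0.284264)  product (-0.012601, -0.001987)
  m=+5: Y*=(-0.006046, 0.004871)  Y=(0.012203, -0.137788)  product (0.000597, 0.000893)
  m=+6: Y*=(0.000970, 0.000460)  Y=(0.073094, 0.346060)  product (-0.000088, 0.000369)
  m=+7: Y*=(-0.000001, -0.000107)  Y=(0.057303, 0.103743)  product (0.000011, -0.000006)
  m=+8: Y*=(-0.000006, 0.000003)  Y=(-0.365172, -0.353849)  product (0.000003, 0.000001)
Σ over m = (-0.125239, -0.000000); ×(4π/17) → (-0.092576, -0.000000). Real part: -0.092576

-0.092576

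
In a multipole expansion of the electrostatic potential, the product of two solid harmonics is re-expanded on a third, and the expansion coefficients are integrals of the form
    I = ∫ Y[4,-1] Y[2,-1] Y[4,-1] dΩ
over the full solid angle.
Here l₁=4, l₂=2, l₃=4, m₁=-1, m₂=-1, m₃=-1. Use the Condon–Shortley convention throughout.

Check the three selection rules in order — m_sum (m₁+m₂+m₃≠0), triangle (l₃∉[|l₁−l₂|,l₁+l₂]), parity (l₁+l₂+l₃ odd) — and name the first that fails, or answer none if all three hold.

m₁+m₂+m₃ = -1 − 1 − 1 = -3  ✗
triangle: |4−2|=2 ≤ l₃=4 ≤ 4+2=6
parity: l₁+l₂+l₃ = 10 is even

m_sum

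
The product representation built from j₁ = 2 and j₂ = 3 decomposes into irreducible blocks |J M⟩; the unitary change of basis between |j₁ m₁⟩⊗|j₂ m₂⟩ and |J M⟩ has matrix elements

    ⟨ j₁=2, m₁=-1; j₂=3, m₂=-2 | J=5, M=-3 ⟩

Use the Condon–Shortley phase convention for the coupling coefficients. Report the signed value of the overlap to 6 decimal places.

√[11·0!4!6!/11! · 1!3!1!5!2!8!] = √(276480)
  +(−1)^0/∏(0,0,3,1,1,5)! = 1/720  (running 1/720)
⟨..|..⟩ = √(276480)·(1/720) = +0.730297

+0.730297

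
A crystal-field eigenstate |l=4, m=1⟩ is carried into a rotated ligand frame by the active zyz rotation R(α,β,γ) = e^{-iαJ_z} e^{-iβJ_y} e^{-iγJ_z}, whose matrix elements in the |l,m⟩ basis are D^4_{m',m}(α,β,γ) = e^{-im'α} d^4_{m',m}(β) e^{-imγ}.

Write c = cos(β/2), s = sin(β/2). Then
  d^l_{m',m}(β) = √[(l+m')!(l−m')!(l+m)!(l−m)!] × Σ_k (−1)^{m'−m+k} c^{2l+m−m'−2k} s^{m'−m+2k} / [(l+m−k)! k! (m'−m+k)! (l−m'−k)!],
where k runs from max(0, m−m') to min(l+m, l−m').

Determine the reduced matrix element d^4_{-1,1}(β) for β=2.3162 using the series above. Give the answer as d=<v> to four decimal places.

d^4_{-1,1}(β=2.3162) via the finite sum:
With c≡cos(β/2)=0.401081 and s≡sin(β/2)=0.916043, N=[6·120·120·6]^{1/2}=720.000000
k∈{2,3,4,5} keeps every argument non-negative
  k=2: (−1)^0·720.0000/(72)·0.4011^6·0.9160^2 = +0.034932
  k=3: (−1)^1·720.0000/(24)·0.4011^4·0.9160^4 = -0.546653
  k=4: (−1)^2·720.0000/(48)·0.4011^2·0.9160^6 = +1.425769
  k=5: (−1)^3·720.0000/(720)·0.4011^0·0.9160^8 = -0.495822
d^4_{-1,1}(2.3162) = +0.034932 -0.546653 +1.425769 -0.495822 = +0.418226

d=0.4182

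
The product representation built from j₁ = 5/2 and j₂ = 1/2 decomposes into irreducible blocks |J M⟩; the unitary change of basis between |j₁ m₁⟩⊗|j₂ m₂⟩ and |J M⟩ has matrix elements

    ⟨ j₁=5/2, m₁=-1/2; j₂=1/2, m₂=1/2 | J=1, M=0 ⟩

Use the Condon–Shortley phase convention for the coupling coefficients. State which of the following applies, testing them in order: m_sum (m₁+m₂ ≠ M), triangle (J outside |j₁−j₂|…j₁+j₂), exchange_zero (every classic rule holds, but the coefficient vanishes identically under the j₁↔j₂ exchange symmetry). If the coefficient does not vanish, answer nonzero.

m-sum: m₁+m₂ = -1/2+1/2 = 0, M = 0  ✓
triangle: need |j₁−j₂| ≤ J ≤ j₁+j₂, i.e. J ∈ [2, 3]; J = 1 is outside ✗ ⇒ coefficient is 0

triangle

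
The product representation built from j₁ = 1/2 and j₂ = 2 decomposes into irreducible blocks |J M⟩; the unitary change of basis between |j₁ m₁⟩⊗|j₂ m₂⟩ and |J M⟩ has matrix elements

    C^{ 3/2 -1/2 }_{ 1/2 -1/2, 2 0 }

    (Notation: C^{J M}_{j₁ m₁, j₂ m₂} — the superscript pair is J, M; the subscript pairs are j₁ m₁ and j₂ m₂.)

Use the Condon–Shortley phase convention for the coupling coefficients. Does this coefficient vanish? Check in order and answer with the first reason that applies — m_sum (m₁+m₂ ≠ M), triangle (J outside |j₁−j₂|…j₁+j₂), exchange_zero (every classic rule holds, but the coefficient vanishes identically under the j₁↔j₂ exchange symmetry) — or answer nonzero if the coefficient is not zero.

nonzero

m-sum: m₁+m₂ = -1/2+0 = -1/2, M = -1/2  ✓
triangle: |j₁−j₂| = 3/2 ≤ J = 3/2 ≤ j₁+j₂ = 5/2  ✓
exchange: j₁≠j₂ or m₁≠m₂ — the exchange symmetry imposes no constraint here
value check: CG = −√(2/5) = -0.632456 ≠ 0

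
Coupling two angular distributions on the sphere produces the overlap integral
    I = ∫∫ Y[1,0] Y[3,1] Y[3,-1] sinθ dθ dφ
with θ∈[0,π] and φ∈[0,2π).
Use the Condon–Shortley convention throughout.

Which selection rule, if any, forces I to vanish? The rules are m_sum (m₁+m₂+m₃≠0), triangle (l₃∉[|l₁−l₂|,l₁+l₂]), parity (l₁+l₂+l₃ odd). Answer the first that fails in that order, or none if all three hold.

azimuthal sum: 0 + 1 − 1 = 0  ✓
2 ≤ 3 ≤ 4 (triangle on l)  ✓
L = 1 + 3 + 3 = 7 (odd)  ✗

parity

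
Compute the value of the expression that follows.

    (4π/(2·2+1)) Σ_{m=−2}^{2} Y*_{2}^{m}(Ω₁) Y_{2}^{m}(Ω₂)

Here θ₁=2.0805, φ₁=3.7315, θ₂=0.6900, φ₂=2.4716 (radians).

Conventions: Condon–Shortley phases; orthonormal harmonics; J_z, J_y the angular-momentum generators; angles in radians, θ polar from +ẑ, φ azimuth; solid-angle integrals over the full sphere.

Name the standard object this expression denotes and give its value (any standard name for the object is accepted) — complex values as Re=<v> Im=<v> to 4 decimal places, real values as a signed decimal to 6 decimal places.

Legendre polynomial (addition theorem), -0.436140

This sum is the spherical-harmonic addition theorem: it equals the Legendre polynomial P_l(cos γ) of the angle γ between the two directions.
Term-by-term m-sum for l=2 (normalisation 4π/5 = 2.513274):
  [-2]  conj(Y_{2,-2})(Ω₁) = (0.112163, 0.272106) ; Y_{2,-2}(Ω₂) = (0.035804, 0.152360) ; Δ = (-0.037442, 0.026832)
  [-1]  conj(Y_{2,-1})(Ω₁) = (0.273419, 0.183033) ; Y_{2,-1}(Ω₂) = (-0.297278, -0.235516) ; Δ = (-0.038174, -0.118806)
  [+0]  conj(Y_{2,0})(Ω₁) = (-0.090141, -0.000000) ; Y_{2,0}(Ω₂) = (0.247412, 0.000000) ; Δ = (-0.022302, -0.000000)
  [+1]  conj(Y_{2,1})(Ω₁) = (-0.273419, 0.183033) ; Y_{2,1}(Ω₂) = (0.297278, -0.235516) ; Δ = (-0.038174, 0.118806)
  [+2]  conj(Y_{2,2})(Ω₁) = (0.112163, -0.272106) ; Y_{2,2}(Ω₂) = (0.035804, -0.152360) ; Δ = (-0.037442, -0.026832)
Total Σ_m = (-0.173535, -0.000000). Multiply by 2.513274: (-0.436140, -0.000000). P_2(cos γ) = -0.436140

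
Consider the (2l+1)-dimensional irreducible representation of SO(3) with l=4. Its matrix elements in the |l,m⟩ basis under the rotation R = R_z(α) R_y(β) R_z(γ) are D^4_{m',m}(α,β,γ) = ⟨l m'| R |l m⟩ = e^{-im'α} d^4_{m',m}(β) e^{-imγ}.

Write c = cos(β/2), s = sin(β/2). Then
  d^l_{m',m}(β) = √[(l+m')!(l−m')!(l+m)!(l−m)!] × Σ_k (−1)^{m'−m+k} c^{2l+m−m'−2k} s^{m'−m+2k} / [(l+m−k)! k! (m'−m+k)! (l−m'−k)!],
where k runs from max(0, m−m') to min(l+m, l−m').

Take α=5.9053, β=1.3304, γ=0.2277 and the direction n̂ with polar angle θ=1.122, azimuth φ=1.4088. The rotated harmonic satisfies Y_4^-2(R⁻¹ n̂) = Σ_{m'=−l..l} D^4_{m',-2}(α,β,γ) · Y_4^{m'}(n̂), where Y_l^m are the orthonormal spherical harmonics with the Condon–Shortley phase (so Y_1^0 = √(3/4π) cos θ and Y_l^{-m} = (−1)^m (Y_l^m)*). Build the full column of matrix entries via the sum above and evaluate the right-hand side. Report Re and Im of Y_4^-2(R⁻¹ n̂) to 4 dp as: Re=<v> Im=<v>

Re=0.2738 Im=-0.1571

Need the full column D^4_{m',-2} for m'=−4..4 at α=5.9053, β=1.3304, γ=0.2277.
cos(β/2)=0.786793, sin(β/2)=0.617217
d^4_{-4,-2}: single k=2 term ⇒ +0.478209;  D = +0.235391-0.416263i
d^4_{-3,-2}: k∈[1..2] ⇒ +0.431049 -0.795795 = -0.364746;  D = -0.284016+0.228855i
d^4_{-2,-2}: k∈[0..2] ⇒ +0.146854 -1.084477 +0.834227 = -0.103397;  D = -0.098767+0.030592i
d^4_{-1,-2}: k∈[0..2] ⇒ -0.488763 +1.503911 -0.616999 = +0.398149;  D = +0.396953+0.030831i
d^4_{0,-2}: k∈[0..2] ⇒ +0.857354 -1.406964 +0.324689 = -0.224920;  D = -0.201997-0.098925i
d^4_{1,-2}: k∈[0..2] ⇒ -1.002608 +0.925499 -0.113909 = -0.191018;  D = -0.128450-0.141381i
d^4_{2,-2}: k∈[0..2] ⇒ +0.834227 -0.410703 +0.021062 = +0.444586;  D = +0.156460+0.416145i
d^4_{3,-2}: k∈[0..1] ⇒ -0.489728 +0.100459 = -0.389269;  D = +0.007108-0.389204i
d^4_{4,-2}: single k=0 term ⇒ +0.181103;  D = -0.069881+0.167078i
Y_4^{m'}(θ=1.122,φ=1.4088) and Σ D·Y over m':
  (+0.2354-0.4163i)·(+0.2325+0.1760i)  (-0.2840+0.2289i)·(-0.1855+0.3512i)  (-0.0988+0.0306i)·(-0.0818-0.0275i)  (+0.3970+0.0308i)·(-0.0502+0.3070i)  (-0.2020-0.0989i)·(-0.1489+0.0000i)  (-0.1284-0.1414i)·(+0.0502+0.3070i)  (+0.1565+0.4161i)·(-0.0818+0.0275i)  (+0.0071-0.3892i)·(+0.1855+0.3512i)  (-0.0699+0.1671i)·(+0.2325-0.1760i)
Y_4^-2(R⁻¹ n̂) = +0.273811-0.157123i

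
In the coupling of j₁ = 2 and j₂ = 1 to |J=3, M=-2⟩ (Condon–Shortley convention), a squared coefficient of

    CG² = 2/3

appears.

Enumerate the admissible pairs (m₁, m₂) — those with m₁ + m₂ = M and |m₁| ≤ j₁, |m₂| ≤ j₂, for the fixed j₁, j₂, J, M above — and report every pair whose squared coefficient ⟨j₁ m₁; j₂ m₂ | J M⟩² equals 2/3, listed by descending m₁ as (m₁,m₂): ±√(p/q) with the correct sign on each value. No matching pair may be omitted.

Admissible pairs with m₁+m₂ = M = -2: (-2,0), (-1,-1)
  (m₁,m₂)=(-1,-1): CG² = 2/3, CG = +√(2/3)   ← matches the target
  (m₁,m₂)=(-2,0): CG² = 1/3, CG = +√(1/3)
Pairs with CG² = 2/3: (-1,-1): +√(2/3)

(-1,-1): +√(2/3)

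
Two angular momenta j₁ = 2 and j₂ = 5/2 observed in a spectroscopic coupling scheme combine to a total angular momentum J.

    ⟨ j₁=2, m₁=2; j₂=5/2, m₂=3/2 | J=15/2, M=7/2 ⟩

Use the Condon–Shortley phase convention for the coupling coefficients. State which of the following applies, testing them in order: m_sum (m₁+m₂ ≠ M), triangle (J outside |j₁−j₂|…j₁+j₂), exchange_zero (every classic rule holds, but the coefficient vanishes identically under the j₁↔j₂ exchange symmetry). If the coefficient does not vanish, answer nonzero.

m-sum: m₁+m₂ = 2+3/2 = 7/2, M = 7/2  ✓
triangle: need |j₁−j₂| ≤ J ≤ j₁+j₂, i.e. J ∈ [1/2, 9/2]; J = 15/2 is outside ✗ ⇒ coefficient is 0

triangle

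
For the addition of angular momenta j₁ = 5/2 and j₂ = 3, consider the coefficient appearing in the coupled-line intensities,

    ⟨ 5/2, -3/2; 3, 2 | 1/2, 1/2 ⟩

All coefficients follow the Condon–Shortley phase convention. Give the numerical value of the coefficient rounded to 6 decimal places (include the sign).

+0.487950  (= +√(5/21))

√[2·5!0!1!/7! · 1!4!5!1!1!0!] = √(960/7)
  +(−1)^4/∏(4,1,0,1,0,0)! = 1/24  (running 1/24)
⟨..|..⟩ = √(960/7)·(1/24) = +0.487950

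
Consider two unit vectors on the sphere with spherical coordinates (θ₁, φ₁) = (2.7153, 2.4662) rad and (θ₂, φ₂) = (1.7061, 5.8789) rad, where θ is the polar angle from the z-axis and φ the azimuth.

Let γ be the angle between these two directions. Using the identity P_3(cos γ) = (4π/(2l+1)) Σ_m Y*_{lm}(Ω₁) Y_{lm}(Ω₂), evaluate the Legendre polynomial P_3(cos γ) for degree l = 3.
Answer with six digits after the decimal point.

Summing Y*_{l m}(θ₁,φ₁)·Y_{l m}(θ₂,φ₂) over m ∈ [−3, 3]; prefactor 4π/(2·3+1) = 1.795196:
  term(m=-3) = (-0.008226, 0.008699)   from Y*(Ω₁)=(0.012973, 0.026492), Y(Ω₂)=(0.142201, 0.380163)
  term(m=-2) = (0.018445, -0.011112)   from Y*(Ω₁)=(-0.034722, 0.155266), Y(Ω₂)=(-0.093463, -0.097898)
  term(m=-1) = (0.117876, -0.032764)   from Y*(Ω₁)=(-0.328023, 0.262769), Y(Ω₂)=(-0.267626, -0.114505)
  term(m=+0) = (-0.056975, -0.000000)   from Y*(Ω₁)=(-0.389080, -0.000000), Y(Ω₂)=(0.146435, 0.000000)
  term(m=+1) = (0.117876, 0.032764)   from Y*(Ω₁)=(0.328023, 0.262769), Y(Ω₂)=(0.267626, -0.114505)
  term(m=+2) = (0.018445, 0.011112)   from Y*(Ω₁)=(-0.034722, -0.155266), Y(Ω₂)=(-0.093463, 0.097898)
  term(m=+3) = (-0.008226, -0.008699)   from Y*(Ω₁)=(-0.012973, 0.026492), Y(Ω₂)=(-0.142201, 0.380163)
Accumulated sum (0.199215, 0.000000); after 4π/(2l+1) scaling, (0.357629, 0.000000) ⇒ P_3 = 0.357629

0.357629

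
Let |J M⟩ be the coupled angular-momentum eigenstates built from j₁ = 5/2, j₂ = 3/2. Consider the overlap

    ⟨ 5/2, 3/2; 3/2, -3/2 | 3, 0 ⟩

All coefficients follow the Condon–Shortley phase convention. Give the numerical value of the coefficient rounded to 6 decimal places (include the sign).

+√(3/10) ≈ +0.547723

j₁+j₂−J=1  J+j₁−j₂=4  J−j₁+j₂=2  j₁+j₂+J+1=8
(j₁±m₁, j₂±m₂, J±M) = (4,1,0,3,3,3)
P² = 216/5
sum k=0..0:
  [0] +1/12 = 1/12
S = 1/12
C² = P²·S² = 3/10 ; C = +0.547723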